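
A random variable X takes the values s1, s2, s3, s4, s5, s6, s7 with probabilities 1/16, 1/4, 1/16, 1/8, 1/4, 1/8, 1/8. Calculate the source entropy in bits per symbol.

Each probability is a power of 1/2, so log₂(1/p) is an integer.
H = Σ p·log₂(1/p) = 1/16·4 + 1/4·2 + 1/16·4 + 1/8·3 + 1/4·2 + 1/8·3 + 1/8·3 = 2.625 bits.

2.625 bits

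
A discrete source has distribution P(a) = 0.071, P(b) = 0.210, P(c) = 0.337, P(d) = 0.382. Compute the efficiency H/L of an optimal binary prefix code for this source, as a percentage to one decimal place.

Entropy H = −Σ p log₂ p ≈ 1.8029 bits.
Huffman merges: 71/1000+21/100→281/1000; 281/1000+337/1000→309/500; 191/500+309/500→1. L = 1899/1000 ≈ 1.8990.
Efficiency = H/L = 1.8029/1.8990 = 94.9%.

94.9%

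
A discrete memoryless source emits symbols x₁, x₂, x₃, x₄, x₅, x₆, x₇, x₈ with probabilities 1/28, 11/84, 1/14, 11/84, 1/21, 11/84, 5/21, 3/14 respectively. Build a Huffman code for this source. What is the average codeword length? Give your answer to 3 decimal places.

2.786 bits/symbol

Repeatedly combine the two least-probable nodes; the expected code length is the sum of the merged weights.
merge 1/28 + 1/21 → 1/12
merge 1/14 + 1/12 → 13/84
merge 11/84 + 11/84 → 11/42
merge 11/84 + 13/84 → 2/7
merge 3/14 + 5/21 → 19/42
merge 11/42 + 2/7 → 23/42
merge 19/42 + 23/42 → 1
L = 1/12 + 13/84 + 11/42 + 2/7 + 19/42 + 23/42 + 1 = 39/14 ≈ 2.786 bits/symbol.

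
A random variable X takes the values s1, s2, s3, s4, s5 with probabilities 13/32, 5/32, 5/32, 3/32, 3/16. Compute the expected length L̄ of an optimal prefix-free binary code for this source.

2.1875 bits/symbol

Repeatedly combine the two least-probable nodes; the expected code length is the sum of the merged weights.
merge 3/32 + 5/32 → 1/4
merge 5/32 + 3/16 → 11/32
merge 1/4 + 11/32 → 19/32
merge 13/32 + 19/32 → 1
L = 1/4 + 11/32 + 19/32 + 1 = 35/16 = 2.1875 bits/symbol.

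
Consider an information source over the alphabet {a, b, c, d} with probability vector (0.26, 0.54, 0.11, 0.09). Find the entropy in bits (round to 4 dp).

H = −Σ pᵢ log₂ pᵢ.
−0.26·log₂(0.26) = 0.5053
−0.54·log₂(0.54) = 0.4800
−0.11·log₂(0.11) = 0.3503
−0.09·log₂(0.09) = 0.3127
Sum ≈ 1.6483 → 1.6483 bits.

1.6483 bits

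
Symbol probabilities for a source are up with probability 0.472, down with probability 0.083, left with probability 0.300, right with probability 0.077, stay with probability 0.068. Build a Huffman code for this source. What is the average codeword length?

Repeatedly combine the two least-probable nodes; the expected code length is the sum of the merged weights.
merge 17/250 + 77/1000 → 29/200
merge 83/1000 + 29/200 → 57/250
merge 57/250 + 3/10 → 66/125
merge 59/125 + 66/125 → 1
L = 29/200 + 57/250 + 66/125 + 1 = 1901/1000 = 1.901 bits/symbol.

1.901 bits/symbol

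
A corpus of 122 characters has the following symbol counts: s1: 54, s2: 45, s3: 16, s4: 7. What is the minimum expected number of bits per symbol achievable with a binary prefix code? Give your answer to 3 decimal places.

1.746 bits/symbol

Probabilities are the counts divided by 122.
Repeatedly combine the two least-probable nodes; the expected code length is the sum of the merged weights.
merge 7/122 + 8/61 → 23/122
merge 23/122 + 45/122 → 34/61
merge 27/61 + 34/61 → 1
L = 23/122 + 34/61 + 1 = 213/122 ≈ 1.746 bits/symbol.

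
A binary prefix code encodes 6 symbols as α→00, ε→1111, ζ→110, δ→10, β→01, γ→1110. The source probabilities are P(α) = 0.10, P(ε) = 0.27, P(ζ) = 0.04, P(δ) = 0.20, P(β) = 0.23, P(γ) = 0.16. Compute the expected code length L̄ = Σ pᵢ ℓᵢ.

2.9 bits/symbol

L̄ = Σ pᵢ·ℓᵢ = 0.10·2 + 0.27·4 + 0.04·3 + 0.20·2 + 0.23·2 + 0.16·4 = 2.9 bits/symbol.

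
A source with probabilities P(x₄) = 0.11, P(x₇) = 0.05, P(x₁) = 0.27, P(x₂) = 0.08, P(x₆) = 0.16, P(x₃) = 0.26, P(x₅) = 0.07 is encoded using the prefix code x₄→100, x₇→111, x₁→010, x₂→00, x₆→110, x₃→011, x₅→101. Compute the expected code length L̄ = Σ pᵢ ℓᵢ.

L̄ = Σ pᵢ·ℓᵢ = 0.11·3 + 0.05·3 + 0.27·3 + 0.08·2 + 0.16·3 + 0.26·3 + 0.07·3 = 2.92 bits/symbol.

2.92 bits/symbol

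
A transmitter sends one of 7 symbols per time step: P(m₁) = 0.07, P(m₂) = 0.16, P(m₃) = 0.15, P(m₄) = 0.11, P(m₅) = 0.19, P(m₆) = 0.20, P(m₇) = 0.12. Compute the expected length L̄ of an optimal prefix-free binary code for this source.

2.79 bits/symbol

Repeatedly combine the two least-probable nodes; the expected code length is the sum of the merged weights.
merge 7/100 + 11/100 → 9/50
merge 3/25 + 3/20 → 27/100
merge 4/25 + 9/50 → 17/50
merge 19/100 + 1/5 → 39/100
merge 27/100 + 17/50 → 61/100
merge 39/100 + 61/100 → 1
L = 9/50 + 27/100 + 17/50 + 39/100 + 61/100 + 1 = 279/100 = 2.79 bits/symbol.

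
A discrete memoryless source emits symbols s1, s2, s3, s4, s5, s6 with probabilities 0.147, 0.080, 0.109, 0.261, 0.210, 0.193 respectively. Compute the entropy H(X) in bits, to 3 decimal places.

2.483 bits

H = −Σ pᵢ log₂ pᵢ.
−0.147·log₂(0.147) = 0.4066
−0.080·log₂(0.080) = 0.2915
−0.109·log₂(0.109) = 0.3485
−0.261·log₂(0.261) = 0.5058
−0.210·log₂(0.210) = 0.4728
−0.193·log₂(0.193) = 0.4581
Sum ≈ 2.4833 → 2.483 bits.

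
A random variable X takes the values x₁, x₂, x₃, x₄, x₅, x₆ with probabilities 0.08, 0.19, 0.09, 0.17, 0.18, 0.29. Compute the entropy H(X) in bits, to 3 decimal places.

2.457 bits

H = −Σ pᵢ log₂ pᵢ.
−0.08·log₂(0.08) = 0.2915
−0.19·log₂(0.19) = 0.4552
−0.09·log₂(0.09) = 0.3127
−0.17·log₂(0.17) = 0.4346
−0.18·log₂(0.18) = 0.4453
−0.29·log₂(0.29) = 0.5179
Sum ≈ 2.4572 → 2.457 bits.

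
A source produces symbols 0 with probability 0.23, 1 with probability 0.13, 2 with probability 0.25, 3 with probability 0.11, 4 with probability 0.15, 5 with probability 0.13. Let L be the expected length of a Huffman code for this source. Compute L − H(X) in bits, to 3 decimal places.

0.006 bits

Entropy H = −Σ p log₂ p ≈ 2.5138 bits.
Huffman merges: 11/100+13/100→6/25; 13/100+3/20→7/25; 23/100+6/25→47/100; 1/4+7/25→53/100; 47/100+53/100→1. L = 63/25 ≈ 2.5200.
L − H = 2.5200 − 2.5138 = 0.006 bits.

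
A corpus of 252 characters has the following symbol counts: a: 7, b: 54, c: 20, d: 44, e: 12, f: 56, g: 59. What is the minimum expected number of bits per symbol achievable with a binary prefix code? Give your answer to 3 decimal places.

Probabilities are the counts divided by 252.
Repeatedly combine the two least-probable nodes; the expected code length is the sum of the merged weights.
merge 1/36 + 1/21 → 19/252
merge 19/252 + 5/63 → 13/84
merge 13/84 + 11/63 → 83/252
merge 3/14 + 2/9 → 55/126
merge 59/252 + 83/252 → 71/126
merge 55/126 + 71/126 → 1
L = 19/252 + 13/84 + 83/252 + 55/126 + 71/126 + 1 = 215/84 ≈ 2.560 bits/symbol.

2.560 bits/symbol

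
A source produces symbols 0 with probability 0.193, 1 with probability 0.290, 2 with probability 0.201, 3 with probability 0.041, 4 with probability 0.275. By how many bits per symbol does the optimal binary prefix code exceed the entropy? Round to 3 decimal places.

Entropy H = −Σ p log₂ p ≈ 2.1423 bits.
Huffman merges: 41/1000+193/1000→117/500; 201/1000+117/500→87/200; 11/40+29/100→113/200; 87/200+113/200→1. L = 1117/500 ≈ 2.2340.
L − H = 2.2340 − 2.1423 = 0.092 bits.

0.092 bits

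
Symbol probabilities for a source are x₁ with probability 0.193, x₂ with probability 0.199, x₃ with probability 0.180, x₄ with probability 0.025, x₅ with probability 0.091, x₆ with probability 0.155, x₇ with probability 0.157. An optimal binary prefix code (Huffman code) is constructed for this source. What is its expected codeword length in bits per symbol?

Repeatedly combine the two least-probable nodes; the expected code length is the sum of the merged weights.
merge 1/40 + 91/1000 → 29/250
merge 29/250 + 31/200 → 271/1000
merge 157/1000 + 9/50 → 337/1000
merge 193/1000 + 199/1000 → 49/125
merge 271/1000 + 337/1000 → 76/125
merge 49/125 + 76/125 → 1
L = 29/250 + 271/1000 + 337/1000 + 49/125 + 76/125 + 1 = 681/250 = 2.724 bits/symbol.

2.724 bits/symbol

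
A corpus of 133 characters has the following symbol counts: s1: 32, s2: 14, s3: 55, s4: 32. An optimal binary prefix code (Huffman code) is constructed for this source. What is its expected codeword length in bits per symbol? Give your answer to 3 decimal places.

1.932 bits/symbol

Probabilities are the counts divided by 133.
Repeatedly combine the two least-probable nodes; the expected code length is the sum of the merged weights.
merge 2/19 + 32/133 → 46/133
merge 32/133 + 46/133 → 78/133
merge 55/133 + 78/133 → 1
L = 46/133 + 78/133 + 1 = 257/133 ≈ 1.932 bits/symbol.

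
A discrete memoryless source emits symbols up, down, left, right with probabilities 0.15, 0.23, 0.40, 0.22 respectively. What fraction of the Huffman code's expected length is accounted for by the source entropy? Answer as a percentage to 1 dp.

96.8%

Entropy H = −Σ p log₂ p ≈ 1.9076 bits.
Huffman merges: 3/20+11/50→37/100; 23/100+37/100→3/5; 2/5+3/5→1. L = 197/100 ≈ 1.9700.
Efficiency = H/L = 1.9076/1.9700 = 96.8%.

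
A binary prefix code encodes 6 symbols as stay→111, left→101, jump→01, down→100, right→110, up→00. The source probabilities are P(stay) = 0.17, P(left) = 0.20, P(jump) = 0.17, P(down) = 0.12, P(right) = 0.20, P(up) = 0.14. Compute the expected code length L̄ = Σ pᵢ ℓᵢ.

2.69 bits/symbol

L̄ = Σ pᵢ·ℓᵢ = 0.17·3 + 0.20·3 + 0.17·2 + 0.12·3 + 0.20·3 + 0.14·2 = 2.69 bits/symbol.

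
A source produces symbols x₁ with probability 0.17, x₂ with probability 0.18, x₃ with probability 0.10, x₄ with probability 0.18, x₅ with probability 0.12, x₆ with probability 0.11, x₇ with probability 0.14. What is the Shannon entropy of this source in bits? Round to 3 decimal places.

2.772 bits

H = −Σ pᵢ log₂ pᵢ.
−0.17·log₂(0.17) = 0.4346
−0.18·log₂(0.18) = 0.4453
−0.10·log₂(0.10) = 0.3322
−0.18·log₂(0.18) = 0.4453
−0.12·log₂(0.12) = 0.3671
−0.11·log₂(0.11) = 0.3503
−0.14·log₂(0.14) = 0.3971
Sum ≈ 2.7719 → 2.772 bits.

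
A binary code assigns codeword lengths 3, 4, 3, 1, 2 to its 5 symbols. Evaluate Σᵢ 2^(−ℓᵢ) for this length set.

With common denominator 2^4 = 16: Σ 2^(−ℓᵢ) = 2/16 + 1/16 + 2/16 + 8/16 + 4/16 = 17/16 = 1.0625.

1.0625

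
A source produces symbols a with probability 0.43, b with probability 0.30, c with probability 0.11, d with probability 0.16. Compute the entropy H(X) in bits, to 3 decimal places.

H = −Σ pᵢ log₂ pᵢ.
−0.43·log₂(0.43) = 0.5236
−0.30·log₂(0.30) = 0.5211
−0.11·log₂(0.11) = 0.3503
−0.16·log₂(0.16) = 0.4230
Sum ≈ 1.8180 → 1.818 bits.

1.818 bits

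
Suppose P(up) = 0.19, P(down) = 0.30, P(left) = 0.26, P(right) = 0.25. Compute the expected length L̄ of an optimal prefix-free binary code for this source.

Repeatedly combine the two least-probable nodes; the expected code length is the sum of the merged weights.
merge 19/100 + 1/4 → 11/25
merge 13/50 + 3/10 → 14/25
merge 11/25 + 14/25 → 1
L = 11/25 + 14/25 + 1 = 2 bits/symbol.

2 bits/symbol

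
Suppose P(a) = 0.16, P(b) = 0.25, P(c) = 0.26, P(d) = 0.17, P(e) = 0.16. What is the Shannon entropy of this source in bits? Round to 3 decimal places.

H = −Σ pᵢ log₂ pᵢ.
−0.16·log₂(0.16) = 0.4230
−0.25·log₂(0.25) = 0.5000
−0.26·log₂(0.26) = 0.5053
−0.17·log₂(0.17) = 0.4346
−0.16·log₂(0.16) = 0.4230
Sum ≈ 2.2859 → 2.286 bits.

2.286 bits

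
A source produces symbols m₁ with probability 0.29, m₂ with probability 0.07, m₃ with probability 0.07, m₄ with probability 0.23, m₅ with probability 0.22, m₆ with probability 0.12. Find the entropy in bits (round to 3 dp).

H = −Σ pᵢ log₂ pᵢ.
−0.29·log₂(0.29) = 0.5179
−0.07·log₂(0.07) = 0.2686
−0.07·log₂(0.07) = 0.2686
−0.23·log₂(0.23) = 0.4877
−0.22·log₂(0.22) = 0.4806
−0.12·log₂(0.12) = 0.3671
Sum ≈ 2.3903 → 2.390 bits.

2.390 bits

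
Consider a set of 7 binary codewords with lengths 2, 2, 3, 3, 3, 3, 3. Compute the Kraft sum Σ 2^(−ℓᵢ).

1.125

With common denominator 2^3 = 8: Σ 2^(−ℓᵢ) = 2/8 + 2/8 + 1/8 + 1/8 + 1/8 + 1/8 + 1/8 = 9/8 = 1.125.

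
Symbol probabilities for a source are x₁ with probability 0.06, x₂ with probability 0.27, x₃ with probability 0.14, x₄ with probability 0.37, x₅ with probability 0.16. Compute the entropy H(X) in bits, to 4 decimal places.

H = −Σ pᵢ log₂ pᵢ.
−0.06·log₂(0.06) = 0.2435
−0.27·log₂(0.27) = 0.5100
−0.14·log₂(0.14) = 0.3971
−0.37·log₂(0.37) = 0.5307
−0.16·log₂(0.16) = 0.4230
Sum ≈ 2.1044 → 2.1044 bits.

2.1044 bits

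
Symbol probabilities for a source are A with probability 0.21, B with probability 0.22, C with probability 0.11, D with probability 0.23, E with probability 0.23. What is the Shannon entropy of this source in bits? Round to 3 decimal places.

H = −Σ pᵢ log₂ pᵢ.
−0.21·log₂(0.21) = 0.4728
−0.22·log₂(0.22) = 0.4806
−0.11·log₂(0.11) = 0.3503
−0.23·log₂(0.23) = 0.4877
−0.23·log₂(0.23) = 0.4877
Sum ≈ 2.2790 → 2.279 bits.

2.279 bits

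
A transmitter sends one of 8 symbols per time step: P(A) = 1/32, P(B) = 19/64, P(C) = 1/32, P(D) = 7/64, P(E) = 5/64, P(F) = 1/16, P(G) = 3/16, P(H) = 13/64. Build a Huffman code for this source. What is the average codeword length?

Repeatedly combine the two least-probable nodes; the expected code length is the sum of the merged weights.
merge 1/32 + 1/32 → 1/16
merge 1/16 + 1/16 → 1/8
merge 5/64 + 7/64 → 3/16
merge 1/8 + 3/16 → 5/16
merge 3/16 + 13/64 → 25/64
merge 19/64 + 5/16 → 39/64
merge 25/64 + 39/64 → 1
L = 1/16 + 1/8 + 3/16 + 5/16 + 25/64 + 39/64 + 1 = 43/16 = 2.6875 bits/symbol.

2.6875 bits/symbol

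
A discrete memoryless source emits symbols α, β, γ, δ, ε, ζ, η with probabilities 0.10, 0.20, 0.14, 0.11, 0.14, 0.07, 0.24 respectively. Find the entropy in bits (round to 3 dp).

2.704 bits

H = −Σ pᵢ log₂ pᵢ.
−0.10·log₂(0.10) = 0.3322
−0.20·log₂(0.20) = 0.4644
−0.14·log₂(0.14) = 0.3971
−0.11·log₂(0.11) = 0.3503
−0.14·log₂(0.14) = 0.3971
−0.07·log₂(0.07) = 0.2686
−0.24·log₂(0.24) = 0.4941
Sum ≈ 2.7038 → 2.704 bits.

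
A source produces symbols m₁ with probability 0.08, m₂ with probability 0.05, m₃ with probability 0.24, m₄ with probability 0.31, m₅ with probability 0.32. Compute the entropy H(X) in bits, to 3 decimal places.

H = −Σ pᵢ log₂ pᵢ.
−0.08·log₂(0.08) = 0.2915
−0.05·log₂(0.05) = 0.2161
−0.24·log₂(0.24) = 0.4941
−0.31·log₂(0.31) = 0.5238
−0.32·log₂(0.32) = 0.5260
Sum ≈ 2.0516 → 2.052 bits.

2.052 bits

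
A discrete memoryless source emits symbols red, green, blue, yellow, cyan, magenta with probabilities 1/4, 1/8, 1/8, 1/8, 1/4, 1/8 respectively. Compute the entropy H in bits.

Each probability is a power of 1/2, so log₂(1/p) is an integer.
H = Σ p·log₂(1/p) = 1/4·2 + 1/8·3 + 1/8·3 + 1/8·3 + 1/4·2 + 1/8·3 = 2.5 bits.

2.5 bits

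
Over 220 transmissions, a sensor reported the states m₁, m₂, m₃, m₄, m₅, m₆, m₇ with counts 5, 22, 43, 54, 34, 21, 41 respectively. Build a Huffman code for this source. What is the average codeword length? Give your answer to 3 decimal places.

Probabilities are the counts divided by 220.
Repeatedly combine the two least-probable nodes; the expected code length is the sum of the merged weights.
merge 1/44 + 21/220 → 13/110
merge 1/10 + 13/110 → 12/55
merge 17/110 + 41/220 → 15/44
merge 43/220 + 12/55 → 91/220
merge 27/110 + 15/44 → 129/220
merge 91/220 + 129/220 → 1
L = 13/110 + 12/55 + 15/44 + 91/220 + 129/220 + 1 = 589/220 ≈ 2.677 bits/symbol.

2.677 bits/symbol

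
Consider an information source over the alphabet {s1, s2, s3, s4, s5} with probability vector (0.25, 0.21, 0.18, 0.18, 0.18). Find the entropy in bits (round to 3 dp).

H = −Σ pᵢ log₂ pᵢ.
−0.25·log₂(0.25) = 0.5000
−0.21·log₂(0.21) = 0.4728
−0.18·log₂(0.18) = 0.4453
−0.18·log₂(0.18) = 0.4453
−0.18·log₂(0.18) = 0.4453
Sum ≈ 2.3087 → 2.309 bits.

2.309 bits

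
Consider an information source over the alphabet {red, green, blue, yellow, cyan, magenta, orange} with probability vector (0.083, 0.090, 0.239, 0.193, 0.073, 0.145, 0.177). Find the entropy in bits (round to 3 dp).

H = −Σ pᵢ log₂ pᵢ.
−0.083·log₂(0.083) = 0.2980
−0.090·log₂(0.090) = 0.3127
−0.239·log₂(0.239) = 0.4935
−0.193·log₂(0.193) = 0.4581
−0.073·log₂(0.073) = 0.2756
−0.145·log₂(0.145) = 0.4040
−0.177·log₂(0.177) = 0.4422
Sum ≈ 2.6840 → 2.684 bits.

2.684 bits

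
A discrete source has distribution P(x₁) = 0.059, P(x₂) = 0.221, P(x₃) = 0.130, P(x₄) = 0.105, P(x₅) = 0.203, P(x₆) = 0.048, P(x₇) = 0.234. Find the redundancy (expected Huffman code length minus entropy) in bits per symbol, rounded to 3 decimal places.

Entropy H = −Σ p log₂ p ≈ 2.6139 bits.
Huffman merges: 6/125+59/1000→107/1000; 21/200+107/1000→53/250; 13/100+203/1000→333/1000; 53/250+221/1000→433/1000; 117/500+333/1000→567/1000; 433/1000+567/1000→1. L = 663/250 ≈ 2.6520.
L − H = 2.6520 − 2.6139 = 0.038 bits.

0.038 bits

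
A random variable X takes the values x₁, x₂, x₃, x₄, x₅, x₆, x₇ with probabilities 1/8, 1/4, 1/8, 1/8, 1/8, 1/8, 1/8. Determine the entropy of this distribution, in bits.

2.75 bits

Each probability is a power of 1/2, so log₂(1/p) is an integer.
H = Σ p·log₂(1/p) = 1/8·3 + 1/4·2 + 1/8·3 + 1/8·3 + 1/8·3 + 1/8·3 + 1/8·3 = 2.75 bits.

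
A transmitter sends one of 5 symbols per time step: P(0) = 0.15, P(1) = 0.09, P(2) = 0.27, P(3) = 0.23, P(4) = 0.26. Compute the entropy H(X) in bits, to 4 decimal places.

H = −Σ pᵢ log₂ pᵢ.
−0.15·log₂(0.15) = 0.4105
−0.09·log₂(0.09) = 0.3127
−0.27·log₂(0.27) = 0.5100
−0.23·log₂(0.23) = 0.4877
−0.26·log₂(0.26) = 0.5053
Sum ≈ 2.2262 → 2.2262 bits.

2.2262 bits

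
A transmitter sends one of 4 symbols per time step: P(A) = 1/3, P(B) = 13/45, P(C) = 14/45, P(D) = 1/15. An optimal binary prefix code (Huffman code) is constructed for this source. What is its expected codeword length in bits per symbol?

Repeatedly combine the two least-probable nodes; the expected code length is the sum of the merged weights.
merge 1/15 + 13/45 → 16/45
merge 14/45 + 1/3 → 29/45
merge 16/45 + 29/45 → 1
L = 16/45 + 29/45 + 1 = 2 bits/symbol.

2 bits/symbol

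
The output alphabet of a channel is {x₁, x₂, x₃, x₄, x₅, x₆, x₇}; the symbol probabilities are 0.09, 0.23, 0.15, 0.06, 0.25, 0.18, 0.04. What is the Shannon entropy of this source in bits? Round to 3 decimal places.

2.585 bits

H = −Σ pᵢ log₂ pᵢ.
−0.09·log₂(0.09) = 0.3127
−0.23·log₂(0.23) = 0.4877
−0.15·log₂(0.15) = 0.4105
−0.06·log₂(0.06) = 0.2435
−0.25·log₂(0.25) = 0.5000
−0.18·log₂(0.18) = 0.4453
−0.04·log₂(0.04) = 0.1858
Sum ≈ 2.5855 → 2.585 bits.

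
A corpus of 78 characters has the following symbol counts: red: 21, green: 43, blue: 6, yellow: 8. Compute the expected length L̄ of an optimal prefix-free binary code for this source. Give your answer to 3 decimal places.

1.628 bits/symbol

Probabilities are the counts divided by 78.
Repeatedly combine the two least-probable nodes; the expected code length is the sum of the merged weights.
merge 1/13 + 4/39 → 7/39
merge 7/39 + 7/26 → 35/78
merge 35/78 + 43/78 → 1
L = 7/39 + 35/78 + 1 = 127/78 ≈ 1.628 bits/symbol.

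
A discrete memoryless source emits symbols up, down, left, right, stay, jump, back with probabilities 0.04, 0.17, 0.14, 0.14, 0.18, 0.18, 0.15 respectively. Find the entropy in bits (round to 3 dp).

H = −Σ pᵢ log₂ pᵢ.
−0.04·log₂(0.04) = 0.1858
−0.17·log₂(0.17) = 0.4346
−0.14·log₂(0.14) = 0.3971
−0.14·log₂(0.14) = 0.3971
−0.18·log₂(0.18) = 0.4453
−0.18·log₂(0.18) = 0.4453
−0.15·log₂(0.15) = 0.4105
Sum ≈ 2.7157 → 2.716 bits.

2.716 bits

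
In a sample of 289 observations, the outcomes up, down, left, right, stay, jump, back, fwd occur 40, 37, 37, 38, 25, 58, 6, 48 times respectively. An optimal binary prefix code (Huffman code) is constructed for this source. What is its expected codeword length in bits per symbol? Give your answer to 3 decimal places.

2.907 bits/symbol

Probabilities are the counts divided by 289.
Repeatedly combine the two least-probable nodes; the expected code length is the sum of the merged weights.
merge 6/289 + 25/289 → 31/289
merge 31/289 + 37/289 → 4/17
merge 37/289 + 38/289 → 75/289
merge 40/289 + 48/289 → 88/289
merge 58/289 + 4/17 → 126/289
merge 75/289 + 88/289 → 163/289
merge 126/289 + 163/289 → 1
L = 31/289 + 4/17 + 75/289 + 88/289 + 126/289 + 163/289 + 1 = 840/289 ≈ 2.907 bits/symbol.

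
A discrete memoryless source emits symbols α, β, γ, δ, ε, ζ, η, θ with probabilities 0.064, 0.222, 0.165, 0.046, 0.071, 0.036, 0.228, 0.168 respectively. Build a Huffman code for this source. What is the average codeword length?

Repeatedly combine the two least-probable nodes; the expected code length is the sum of the merged weights.
merge 9/250 + 23/500 → 41/500
merge 8/125 + 71/1000 → 27/200
merge 41/500 + 27/200 → 217/1000
merge 33/200 + 21/125 → 333/1000
merge 217/1000 + 111/500 → 439/1000
merge 57/250 + 333/1000 → 561/1000
merge 439/1000 + 561/1000 → 1
L = 41/500 + 27/200 + 217/1000 + 333/1000 + 439/1000 + 561/1000 + 1 = 2767/1000 = 2.767 bits/symbol.

2.767 bits/symbol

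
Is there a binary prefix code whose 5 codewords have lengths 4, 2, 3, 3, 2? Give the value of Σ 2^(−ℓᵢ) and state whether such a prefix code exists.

0.8125; yes

With common denominator 2^4 = 16: Σ 2^(−ℓᵢ) = 1/16 + 4/16 + 2/16 + 2/16 + 4/16 = 13/16 = 0.8125.
Kraft's inequality requires Σ ≤ 1; here Σ = 0.8125 ≤ 1, so such a prefix code exists.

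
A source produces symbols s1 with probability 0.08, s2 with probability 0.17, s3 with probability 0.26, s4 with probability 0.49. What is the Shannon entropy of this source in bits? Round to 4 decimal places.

1.7357 bits

H = −Σ pᵢ log₂ pᵢ.
−0.08·log₂(0.08) = 0.2915
−0.17·log₂(0.17) = 0.4346
−0.26·log₂(0.26) = 0.5053
−0.49·log₂(0.49) = 0.5043
Sum ≈ 1.7357 → 1.7357 bits.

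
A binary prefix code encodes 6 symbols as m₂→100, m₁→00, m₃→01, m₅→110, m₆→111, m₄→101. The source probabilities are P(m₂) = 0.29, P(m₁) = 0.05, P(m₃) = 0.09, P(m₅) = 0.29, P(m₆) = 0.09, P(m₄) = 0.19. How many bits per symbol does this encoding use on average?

L̄ = Σ pᵢ·ℓᵢ = 0.29·3 + 0.05·2 + 0.09·2 + 0.29·3 + 0.09·3 + 0.19·3 = 2.86 bits/symbol.

2.86 bits/symbol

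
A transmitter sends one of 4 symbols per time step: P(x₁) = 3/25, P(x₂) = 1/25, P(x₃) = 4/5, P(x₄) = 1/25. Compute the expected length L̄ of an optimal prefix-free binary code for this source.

Repeatedly combine the two least-probable nodes; the expected code length is the sum of the merged weights.
merge 1/25 + 1/25 → 2/25
merge 2/25 + 3/25 → 1/5
merge 1/5 + 4/5 → 1
L = 2/25 + 1/5 + 1 = 32/25 = 1.28 bits/symbol.

1.28 bits/symbol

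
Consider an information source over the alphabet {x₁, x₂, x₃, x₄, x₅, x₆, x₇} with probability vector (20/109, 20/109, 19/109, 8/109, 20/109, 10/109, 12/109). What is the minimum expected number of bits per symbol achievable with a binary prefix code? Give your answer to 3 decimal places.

2.798 bits/symbol

Repeatedly combine the two least-probable nodes; the expected code length is the sum of the merged weights.
merge 8/109 + 10/109 → 18/109
merge 12/109 + 18/109 → 30/109
merge 19/109 + 20/109 → 39/109
merge 20/109 + 20/109 → 40/109
merge 30/109 + 39/109 → 69/109
merge 40/109 + 69/109 → 1
L = 18/109 + 30/109 + 39/109 + 40/109 + 69/109 + 1 = 305/109 ≈ 2.798 bits/symbol.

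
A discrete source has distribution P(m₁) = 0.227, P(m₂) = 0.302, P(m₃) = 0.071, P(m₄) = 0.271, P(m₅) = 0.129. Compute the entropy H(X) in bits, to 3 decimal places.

2.170 bits

H = −Σ pᵢ log₂ pᵢ.
−0.227·log₂(0.227) = 0.4856
−0.302·log₂(0.302) = 0.5217
−0.071·log₂(0.071) = 0.2709
−0.271·log₂(0.271) = 0.5105
−0.129·log₂(0.129) = 0.3811
Sum ≈ 2.1698 → 2.170 bits.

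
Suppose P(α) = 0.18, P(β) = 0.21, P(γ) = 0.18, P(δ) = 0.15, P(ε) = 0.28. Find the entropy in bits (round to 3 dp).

H = −Σ pᵢ log₂ pᵢ.
−0.18·log₂(0.18) = 0.4453
−0.21·log₂(0.21) = 0.4728
−0.18·log₂(0.18) = 0.4453
−0.15·log₂(0.15) = 0.4105
−0.28·log₂(0.28) = 0.5142
Sum ≈ 2.2882 → 2.288 bits.

2.288 bits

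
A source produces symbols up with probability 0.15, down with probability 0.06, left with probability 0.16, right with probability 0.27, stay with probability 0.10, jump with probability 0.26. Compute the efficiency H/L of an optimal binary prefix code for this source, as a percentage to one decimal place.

98.2%

Entropy H = −Σ p log₂ p ≈ 2.4246 bits.
Huffman merges: 3/50+1/10→4/25; 3/20+4/25→31/100; 4/25+13/50→21/50; 27/100+31/100→29/50; 21/50+29/50→1. L = 247/100 ≈ 2.4700.
Efficiency = H/L = 2.4246/2.4700 = 98.2%.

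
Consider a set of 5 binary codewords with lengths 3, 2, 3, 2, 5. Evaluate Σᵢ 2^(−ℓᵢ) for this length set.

0.78125

With common denominator 2^5 = 32: Σ 2^(−ℓᵢ) = 4/32 + 8/32 + 4/32 + 8/32 + 1/32 = 25/32 = 0.78125.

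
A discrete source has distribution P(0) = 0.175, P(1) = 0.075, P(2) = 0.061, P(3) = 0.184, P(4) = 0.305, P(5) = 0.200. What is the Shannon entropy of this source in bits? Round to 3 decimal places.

2.403 bits

H = −Σ pᵢ log₂ pᵢ.
−0.175·log₂(0.175) = 0.4401
−0.075·log₂(0.075) = 0.2803
−0.061·log₂(0.061) = 0.2461
−0.184·log₂(0.184) = 0.4494
−0.305·log₂(0.305) = 0.5225
−0.200·log₂(0.200) = 0.4644
Sum ≈ 2.4027 → 2.403 bits.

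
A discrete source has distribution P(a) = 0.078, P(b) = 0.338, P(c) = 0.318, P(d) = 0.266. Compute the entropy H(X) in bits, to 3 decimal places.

H = −Σ pᵢ log₂ pᵢ.
−0.078·log₂(0.078) = 0.2871
−0.338·log₂(0.338) = 0.5289
−0.318·log₂(0.318) = 0.5256
−0.266·log₂(0.266) = 0.5082
Sum ≈ 1.8498 → 1.850 bits.

1.850 bits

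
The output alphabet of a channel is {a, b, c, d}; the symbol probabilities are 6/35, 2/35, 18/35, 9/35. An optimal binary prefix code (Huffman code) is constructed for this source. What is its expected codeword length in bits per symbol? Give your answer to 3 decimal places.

1.714 bits/symbol

Repeatedly combine the two least-probable nodes; the expected code length is the sum of the merged weights.
merge 2/35 + 6/35 → 8/35
merge 8/35 + 9/35 → 17/35
merge 17/35 + 18/35 → 1
L = 8/35 + 17/35 + 1 = 12/7 ≈ 1.714 bits/symbol.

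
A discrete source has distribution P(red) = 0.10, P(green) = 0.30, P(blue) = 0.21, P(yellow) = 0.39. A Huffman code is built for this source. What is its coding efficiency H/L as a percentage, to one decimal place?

Entropy H = −Σ p log₂ p ≈ 1.8559 bits.
Huffman merges: 1/10+21/100→31/100; 3/10+31/100→61/100; 39/100+61/100→1. L = 48/25 ≈ 1.9200.
Efficiency = H/L = 1.8559/1.9200 = 96.7%.

96.7%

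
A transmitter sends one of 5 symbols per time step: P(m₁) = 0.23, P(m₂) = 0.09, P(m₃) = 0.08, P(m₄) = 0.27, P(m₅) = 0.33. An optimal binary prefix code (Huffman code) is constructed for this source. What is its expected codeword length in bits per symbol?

2.17 bits/symbol

Repeatedly combine the two least-probable nodes; the expected code length is the sum of the merged weights.
merge 2/25 + 9/100 → 17/100
merge 17/100 + 23/100 → 2/5
merge 27/100 + 33/100 → 3/5
merge 2/5 + 3/5 → 1
L = 17/100 + 2/5 + 3/5 + 1 = 217/100 = 2.17 bits/symbol.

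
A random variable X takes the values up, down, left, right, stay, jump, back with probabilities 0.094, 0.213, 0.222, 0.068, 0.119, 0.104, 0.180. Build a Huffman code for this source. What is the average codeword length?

2.727 bits/symbol

Repeatedly combine the two least-probable nodes; the expected code length is the sum of the merged weights.
merge 17/250 + 47/500 → 81/500
merge 13/125 + 119/1000 → 223/1000
merge 81/500 + 9/50 → 171/500
merge 213/1000 + 111/500 → 87/200
merge 223/1000 + 171/500 → 113/200
merge 87/200 + 113/200 → 1
L = 81/500 + 223/1000 + 171/500 + 87/200 + 113/200 + 1 = 2727/1000 = 2.727 bits/symbol.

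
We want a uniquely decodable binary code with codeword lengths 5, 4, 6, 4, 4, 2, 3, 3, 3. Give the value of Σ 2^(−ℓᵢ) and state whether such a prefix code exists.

0.859375; yes

With common denominator 2^6 = 64: Σ 2^(−ℓᵢ) = 2/64 + 4/64 + 1/64 + 4/64 + 4/64 + 16/64 + 8/64 + 8/64 + 8/64 = 55/64 = 0.859375.
Kraft's inequality requires Σ ≤ 1; here Σ = 0.859375 ≤ 1, so such a prefix code exists.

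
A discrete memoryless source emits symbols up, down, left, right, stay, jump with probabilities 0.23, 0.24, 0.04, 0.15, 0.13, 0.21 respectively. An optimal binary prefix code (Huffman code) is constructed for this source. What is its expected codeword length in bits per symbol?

Repeatedly combine the two least-probable nodes; the expected code length is the sum of the merged weights.
merge 1/25 + 13/100 → 17/100
merge 3/20 + 17/100 → 8/25
merge 21/100 + 23/100 → 11/25
merge 6/25 + 8/25 → 14/25
merge 11/25 + 14/25 → 1
L = 17/100 + 8/25 + 11/25 + 14/25 + 1 = 249/100 = 2.49 bits/symbol.

2.49 bits/symbol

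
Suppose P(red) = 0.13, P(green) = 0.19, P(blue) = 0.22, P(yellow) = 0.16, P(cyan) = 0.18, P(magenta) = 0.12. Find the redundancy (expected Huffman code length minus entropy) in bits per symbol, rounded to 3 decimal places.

0.036 bits

Entropy H = −Σ p log₂ p ≈ 2.5538 bits.
Huffman merges: 3/25+13/100→1/4; 4/25+9/50→17/50; 19/100+11/50→41/100; 1/4+17/50→59/100; 41/100+59/100→1. L = 259/100 ≈ 2.5900.
L − H = 2.5900 − 2.5538 = 0.036 bits.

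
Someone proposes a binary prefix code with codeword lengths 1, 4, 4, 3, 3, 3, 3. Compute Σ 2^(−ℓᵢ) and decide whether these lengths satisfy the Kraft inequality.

1.125; no

With common denominator 2^4 = 16: Σ 2^(−ℓᵢ) = 8/16 + 1/16 + 1/16 + 2/16 + 2/16 + 2/16 + 2/16 = 18/16 = 1.125.
Kraft's inequality requires Σ ≤ 1; here Σ = 1.125 > 1, so no such prefix code exists.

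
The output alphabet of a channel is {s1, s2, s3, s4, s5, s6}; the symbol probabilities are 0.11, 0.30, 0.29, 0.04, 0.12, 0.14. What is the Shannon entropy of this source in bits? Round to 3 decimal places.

H = −Σ pᵢ log₂ pᵢ.
−0.11·log₂(0.11) = 0.3503
−0.30·log₂(0.30) = 0.5211
−0.29·log₂(0.29) = 0.5179
−0.04·log₂(0.04) = 0.1858
−0.12·log₂(0.12) = 0.3671
−0.14·log₂(0.14) = 0.3971
Sum ≈ 2.3392 → 2.339 bits.

2.339 bits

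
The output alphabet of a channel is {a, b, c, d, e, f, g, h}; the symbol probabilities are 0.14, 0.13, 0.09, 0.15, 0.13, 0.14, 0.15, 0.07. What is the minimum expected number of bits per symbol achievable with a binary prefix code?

Repeatedly combine the two least-probable nodes; the expected code length is the sum of the merged weights.
merge 7/100 + 9/100 → 4/25
merge 13/100 + 13/100 → 13/50
merge 7/50 + 7/50 → 7/25
merge 3/20 + 3/20 → 3/10
merge 4/25 + 13/50 → 21/50
merge 7/25 + 3/10 → 29/50
merge 21/50 + 29/50 → 1
L = 4/25 + 13/50 + 7/25 + 3/10 + 21/50 + 29/50 + 1 = 3 bits/symbol.

3 bits/symbol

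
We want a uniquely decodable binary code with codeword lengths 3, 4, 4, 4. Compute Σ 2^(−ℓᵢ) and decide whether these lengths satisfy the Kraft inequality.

0.3125; yes

With common denominator 2^4 = 16: Σ 2^(−ℓᵢ) = 2/16 + 1/16 + 1/16 + 1/16 = 5/16 = 0.3125.
Kraft's inequality requires Σ ≤ 1; here Σ = 0.3125 ≤ 1, so such a prefix code exists.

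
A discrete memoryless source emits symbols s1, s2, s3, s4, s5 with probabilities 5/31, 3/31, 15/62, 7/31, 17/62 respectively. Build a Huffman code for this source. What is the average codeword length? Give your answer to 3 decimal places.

Repeatedly combine the two least-probable nodes; the expected code length is the sum of the merged weights.
merge 3/31 + 5/31 → 8/31
merge 7/31 + 15/62 → 29/62
merge 8/31 + 17/62 → 33/62
merge 29/62 + 33/62 → 1
L = 8/31 + 29/62 + 33/62 + 1 = 70/31 ≈ 2.258 bits/symbol.

2.258 bits/symbol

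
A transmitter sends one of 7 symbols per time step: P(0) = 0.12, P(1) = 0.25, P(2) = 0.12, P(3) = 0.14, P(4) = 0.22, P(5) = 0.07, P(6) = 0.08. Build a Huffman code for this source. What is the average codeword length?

2.68 bits/symbol

Repeatedly combine the two least-probable nodes; the expected code length is the sum of the merged weights.
merge 7/100 + 2/25 → 3/20
merge 3/25 + 3/25 → 6/25
merge 7/50 + 3/20 → 29/100
merge 11/50 + 6/25 → 23/50
merge 1/4 + 29/100 → 27/50
merge 23/50 + 27/50 → 1
L = 3/20 + 6/25 + 29/100 + 23/50 + 27/50 + 1 = 67/25 = 2.68 bits/symbol.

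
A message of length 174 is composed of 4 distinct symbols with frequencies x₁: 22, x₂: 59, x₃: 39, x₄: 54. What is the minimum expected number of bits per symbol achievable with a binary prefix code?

2 bits/symbol

Probabilities are the counts divided by 174.
Repeatedly combine the two least-probable nodes; the expected code length is the sum of the merged weights.
merge 11/87 + 13/58 → 61/174
merge 9/29 + 59/174 → 113/174
merge 61/174 + 113/174 → 1
L = 61/174 + 113/174 + 1 = 2 bits/symbol.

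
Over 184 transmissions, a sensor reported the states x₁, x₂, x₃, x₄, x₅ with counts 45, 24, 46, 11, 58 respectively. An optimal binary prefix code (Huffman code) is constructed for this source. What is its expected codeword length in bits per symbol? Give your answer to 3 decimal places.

2.190 bits/symbol

Probabilities are the counts divided by 184.
Repeatedly combine the two least-probable nodes; the expected code length is the sum of the merged weights.
merge 11/184 + 3/23 → 35/184
merge 35/184 + 45/184 → 10/23
merge 1/4 + 29/92 → 13/23
merge 10/23 + 13/23 → 1
L = 35/184 + 10/23 + 13/23 + 1 = 403/184 ≈ 2.190 bits/symbol.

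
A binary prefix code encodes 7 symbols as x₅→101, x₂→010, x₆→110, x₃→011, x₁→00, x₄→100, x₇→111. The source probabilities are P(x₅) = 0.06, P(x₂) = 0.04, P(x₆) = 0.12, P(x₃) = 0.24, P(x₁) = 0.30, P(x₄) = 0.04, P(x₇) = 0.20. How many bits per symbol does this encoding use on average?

2.7 bits/symbol

L̄ = Σ pᵢ·ℓᵢ = 0.06·3 + 0.04·3 + 0.12·3 + 0.24·3 + 0.30·2 + 0.04·3 + 0.20·3 = 2.7 bits/symbol.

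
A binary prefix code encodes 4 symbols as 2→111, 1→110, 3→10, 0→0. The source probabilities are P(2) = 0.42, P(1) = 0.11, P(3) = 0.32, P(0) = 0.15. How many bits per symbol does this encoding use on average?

2.38 bits/symbol

L̄ = Σ pᵢ·ℓᵢ = 0.42·3 + 0.11·3 + 0.32·2 + 0.15·1 = 2.38 bits/symbol.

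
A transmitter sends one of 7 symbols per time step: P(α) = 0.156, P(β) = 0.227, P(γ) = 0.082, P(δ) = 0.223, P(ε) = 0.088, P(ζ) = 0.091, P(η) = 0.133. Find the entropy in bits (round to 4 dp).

H = −Σ pᵢ log₂ pᵢ.
−0.156·log₂(0.156) = 0.4181
−0.227·log₂(0.227) = 0.4856
−0.082·log₂(0.082) = 0.2959
−0.223·log₂(0.223) = 0.4828
−0.088·log₂(0.088) = 0.3086
−0.091·log₂(0.091) = 0.3147
−0.133·log₂(0.133) = 0.3871
Sum ≈ 2.6927 → 2.6927 bits.

2.6927 bits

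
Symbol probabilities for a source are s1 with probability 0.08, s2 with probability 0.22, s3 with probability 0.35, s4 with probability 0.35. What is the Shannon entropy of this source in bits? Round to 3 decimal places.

H = −Σ pᵢ log₂ pᵢ.
−0.08·log₂(0.08) = 0.2915
−0.22·log₂(0.22) = 0.4806
−0.35·log₂(0.35) = 0.5301
−0.35·log₂(0.35) = 0.5301
Sum ≈ 1.8323 → 1.832 bits.

1.832 bits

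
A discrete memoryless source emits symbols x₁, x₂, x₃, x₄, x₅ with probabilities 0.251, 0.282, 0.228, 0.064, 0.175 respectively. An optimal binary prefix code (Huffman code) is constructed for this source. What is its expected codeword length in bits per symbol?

Repeatedly combine the two least-probable nodes; the expected code length is the sum of the merged weights.
merge 8/125 + 7/40 → 239/1000
merge 57/250 + 239/1000 → 467/1000
merge 251/1000 + 141/500 → 533/1000
merge 467/1000 + 533/1000 → 1
L = 239/1000 + 467/1000 + 533/1000 + 1 = 2239/1000 = 2.239 bits/symbol.

2.239 bits/symbol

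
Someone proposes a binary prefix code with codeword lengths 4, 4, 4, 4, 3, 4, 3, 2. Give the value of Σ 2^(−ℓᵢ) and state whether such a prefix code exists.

0.8125; yes

With common denominator 2^4 = 16: Σ 2^(−ℓᵢ) = 1/16 + 1/16 + 1/16 + 1/16 + 2/16 + 1/16 + 2/16 + 4/16 = 13/16 = 0.8125.
Kraft's inequality requires Σ ≤ 1; here Σ = 0.8125 ≤ 1, so such a prefix code exists.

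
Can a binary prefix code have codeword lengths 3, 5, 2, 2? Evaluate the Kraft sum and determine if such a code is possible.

With common denominator 2^5 = 32: Σ 2^(−ℓᵢ) = 4/32 + 1/32 + 8/32 + 8/32 = 21/32 = 0.65625.
Kraft's inequality requires Σ ≤ 1; here Σ = 0.65625 ≤ 1, so such a prefix code exists.

0.65625; yes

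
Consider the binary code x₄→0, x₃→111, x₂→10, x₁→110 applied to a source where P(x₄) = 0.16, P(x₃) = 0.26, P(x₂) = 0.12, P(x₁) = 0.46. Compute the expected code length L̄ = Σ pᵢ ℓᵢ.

2.56 bits/symbol

L̄ = Σ pᵢ·ℓᵢ = 0.16·1 + 0.26·3 + 0.12·2 + 0.46·3 = 2.56 bits/symbol.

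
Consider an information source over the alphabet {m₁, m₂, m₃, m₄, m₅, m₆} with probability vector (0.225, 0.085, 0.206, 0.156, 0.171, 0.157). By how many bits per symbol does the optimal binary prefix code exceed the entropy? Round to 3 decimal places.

0.040 bits

Entropy H = −Σ p log₂ p ≈ 2.5292 bits.
Huffman merges: 17/200+39/250→241/1000; 157/1000+171/1000→41/125; 103/500+9/40→431/1000; 241/1000+41/125→569/1000; 431/1000+569/1000→1. L = 2569/1000 ≈ 2.5690.
L − H = 2.5690 − 2.5292 = 0.040 bits.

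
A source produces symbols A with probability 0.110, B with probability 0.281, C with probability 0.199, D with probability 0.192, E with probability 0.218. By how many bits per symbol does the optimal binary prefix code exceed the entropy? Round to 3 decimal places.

0.037 bits

Entropy H = −Σ p log₂ p ≈ 2.2646 bits.
Huffman merges: 11/100+24/125→151/500; 199/1000+109/500→417/1000; 281/1000+151/500→583/1000; 417/1000+583/1000→1. L = 1151/500 ≈ 2.3020.
L − H = 2.3020 − 2.2646 = 0.037 bits.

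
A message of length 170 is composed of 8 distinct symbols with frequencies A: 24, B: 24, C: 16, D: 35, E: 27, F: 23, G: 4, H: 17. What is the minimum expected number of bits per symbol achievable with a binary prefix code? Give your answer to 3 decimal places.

2.912 bits/symbol

Probabilities are the counts divided by 170.
Repeatedly combine the two least-probable nodes; the expected code length is the sum of the merged weights.
merge 2/85 + 8/85 → 2/17
merge 1/10 + 2/17 → 37/170
merge 23/170 + 12/85 → 47/170
merge 12/85 + 27/170 → 3/10
merge 7/34 + 37/170 → 36/85
merge 47/170 + 3/10 → 49/85
merge 36/85 + 49/85 → 1
L = 2/17 + 37/170 + 47/170 + 3/10 + 36/85 + 49/85 + 1 = 99/34 ≈ 2.912 bits/symbol.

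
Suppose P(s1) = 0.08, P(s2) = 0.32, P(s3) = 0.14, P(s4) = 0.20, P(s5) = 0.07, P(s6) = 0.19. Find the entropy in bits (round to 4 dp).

H = −Σ pᵢ log₂ pᵢ.
−0.08·log₂(0.08) = 0.2915
−0.32·log₂(0.32) = 0.5260
−0.14·log₂(0.14) = 0.3971
−0.20·log₂(0.20) = 0.4644
−0.07·log₂(0.07) = 0.2686
−0.19·log₂(0.19) = 0.4552
Sum ≈ 2.4028 → 2.4028 bits.

2.4028 bits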